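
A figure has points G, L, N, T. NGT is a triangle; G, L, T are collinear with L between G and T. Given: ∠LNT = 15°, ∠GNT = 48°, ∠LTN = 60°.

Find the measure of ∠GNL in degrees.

1. ∠NLT = 105°  [△NLT]
2. ∠GTN = 60°  [L on ray TG]
3. ∠GLN = 75°  [linear pair at L on GT]
4. ∠NGT = 72°  [△NGT]
5. ∠LGN = 72°  [L on ray GT]
6. ∠GNL = 33°  [△NGL]

∠GNL = 33°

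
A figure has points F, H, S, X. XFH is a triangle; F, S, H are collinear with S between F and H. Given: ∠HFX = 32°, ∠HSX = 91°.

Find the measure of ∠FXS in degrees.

∠FXS = 59°

1. ∠SFX = 32°  [S on ray FH]
2. ∠FSX = 89°  [linear pair at S on FH]
3. ∠FXS = 59°  [△XFS]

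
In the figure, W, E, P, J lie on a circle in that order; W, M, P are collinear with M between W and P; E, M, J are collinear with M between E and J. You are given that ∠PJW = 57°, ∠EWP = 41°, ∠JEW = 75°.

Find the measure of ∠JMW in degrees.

∠JMW = 116°

1. ∠EJP = 41°  [same arc EP]
2. ∠JPW = 75°  [same arc WJ]
3. ∠JMP = 64°  [△PMJ]
4. ∠JMW = 116°  [linear pair at M on WP]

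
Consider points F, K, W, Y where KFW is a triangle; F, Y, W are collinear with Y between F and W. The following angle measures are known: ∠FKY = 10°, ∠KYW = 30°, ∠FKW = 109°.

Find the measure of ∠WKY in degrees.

∠WKY = 99°

1. ∠FYK = 150°  [linear pair at Y on FW]
2. ∠KFY = 20°  [△KFY]
3. ∠KFW = 20°  [Y on ray FW]
4. ∠FWK = 51°  [△KFW]
5. ∠KWY = 51°  [Y on ray WF]
6. ∠WKY = 99°  [△KYW]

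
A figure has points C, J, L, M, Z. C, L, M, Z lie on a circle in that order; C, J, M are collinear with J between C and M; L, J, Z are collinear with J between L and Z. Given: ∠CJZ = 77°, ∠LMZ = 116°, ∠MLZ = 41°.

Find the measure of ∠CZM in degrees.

1. ∠MJZ = 103°  [linear pair at J on CM]
2. ∠LZM = 23°  [△LMZ]
3. ∠MCZ = 41°  [same arc MZ]
4. ∠CMZ = 54°  [△MJZ]
5. ∠CZM = 85°  [△CMZ]

∠CZM = 85°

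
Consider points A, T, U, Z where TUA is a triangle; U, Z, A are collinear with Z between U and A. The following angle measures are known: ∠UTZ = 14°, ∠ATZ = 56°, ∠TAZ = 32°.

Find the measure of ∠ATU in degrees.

∠ATU = 70°

1. ∠AZT = 92°  [△TZA]
2. ∠TAU = 32°  [Z on ray AU]
3. ∠TZU = 88°  [linear pair at Z on UA]
4. ∠TUZ = 78°  [△TUZ]
5. ∠AUT = 78°  [Z on ray UA]
6. ∠ATU = 70°  [△TUA]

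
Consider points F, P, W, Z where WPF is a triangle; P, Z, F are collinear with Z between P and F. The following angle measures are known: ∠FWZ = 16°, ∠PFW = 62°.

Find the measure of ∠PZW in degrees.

∠PZW = 78°

1. ∠WFZ = 62°  [Z on ray FP]
2. ∠FZW = 102°  [△WZF]
3. ∠PZW = 78°  [linear pair at Z on PF]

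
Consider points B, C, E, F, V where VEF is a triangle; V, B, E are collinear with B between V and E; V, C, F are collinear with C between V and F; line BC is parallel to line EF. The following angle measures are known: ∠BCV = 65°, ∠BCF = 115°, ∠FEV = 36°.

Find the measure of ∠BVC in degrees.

1. ∠EFV = 65°  [BC∥EF, corresponding at C]
2. ∠EVF = 79°  [△VEF]
3. ∠BVC = 79°  [B on VE, C on VF]

∠BVC = 79°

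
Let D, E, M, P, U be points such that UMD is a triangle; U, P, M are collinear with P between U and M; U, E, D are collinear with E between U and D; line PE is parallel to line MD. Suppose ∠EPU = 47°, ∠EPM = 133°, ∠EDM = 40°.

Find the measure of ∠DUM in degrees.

∠DUM = 93°

1. ∠DMU = 47°  [PE∥MD, corresponding at P]
2. ∠MDU = 40°  [E on ray DU]
3. ∠DUM = 93°  [△UMD]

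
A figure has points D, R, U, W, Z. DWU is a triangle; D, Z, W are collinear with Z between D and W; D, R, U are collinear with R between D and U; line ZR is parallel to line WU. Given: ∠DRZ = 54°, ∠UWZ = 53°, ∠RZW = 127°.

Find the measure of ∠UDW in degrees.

1. ∠DUW = 54°  [ZR∥WU, corresponding at R]
2. ∠DWU = 53°  [Z on ray WD]
3. ∠UDW = 73°  [△DWU]

∠UDW = 73°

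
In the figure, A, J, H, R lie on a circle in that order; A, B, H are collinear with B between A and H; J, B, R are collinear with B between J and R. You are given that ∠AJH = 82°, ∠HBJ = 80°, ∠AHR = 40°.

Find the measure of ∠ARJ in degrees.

1. ∠ARH = 98°  [cyclic AJHR, opposite ∠J+∠R]
2. ∠ABR = 80°  [vertical angles at B]
3. ∠HAR = 42°  [△AHR]
4. ∠ARJ = 58°  [△ABR]

∠ARJ = 58°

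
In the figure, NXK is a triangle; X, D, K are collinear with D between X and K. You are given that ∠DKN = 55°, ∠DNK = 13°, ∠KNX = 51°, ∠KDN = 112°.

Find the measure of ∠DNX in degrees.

∠DNX = 38°

1. ∠NKX = 55°  [D on ray KX]
2. ∠KXN = 74°  [△NXK]
3. ∠NDX = 68°  [linear pair at D on XK]
4. ∠DXN = 74°  [D on ray XK]
5. ∠DNX = 38°  [△NXD]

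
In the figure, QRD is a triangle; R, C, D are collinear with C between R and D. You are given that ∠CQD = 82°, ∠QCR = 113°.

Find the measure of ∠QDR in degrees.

∠QDR = 31°

1. ∠DCQ = 67°  [linear pair at C on RD]
2. ∠CDQ = 31°  [△QCD]
3. ∠QDR = 31°  [C on ray DR]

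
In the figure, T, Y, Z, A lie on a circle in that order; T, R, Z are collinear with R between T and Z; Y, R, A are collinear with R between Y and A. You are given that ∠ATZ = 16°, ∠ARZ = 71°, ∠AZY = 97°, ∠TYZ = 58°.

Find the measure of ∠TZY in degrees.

∠TZY = 55°

1. ∠AYZ = 16°  [same arc ZA]
2. ∠TRY = 71°  [vertical angles at R]
3. ∠YRZ = 109°  [linear pair at R on TZ]
4. ∠TZY = 55°  [△YRZ]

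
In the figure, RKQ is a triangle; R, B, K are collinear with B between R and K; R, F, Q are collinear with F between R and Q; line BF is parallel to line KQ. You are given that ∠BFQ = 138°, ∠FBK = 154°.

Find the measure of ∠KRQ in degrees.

∠KRQ = 112°

1. ∠BFR = 42°  [linear pair at F on RQ]
2. ∠FBR = 26°  [linear pair at B on RK]
3. ∠BRF = 112°  [△RBF]
4. ∠KRQ = 112°  [B on RK, F on RQ]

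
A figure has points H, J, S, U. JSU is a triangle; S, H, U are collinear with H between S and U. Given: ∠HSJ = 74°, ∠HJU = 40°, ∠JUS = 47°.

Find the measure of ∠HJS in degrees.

1. ∠HUJ = 47°  [H on ray US]
2. ∠JHU = 93°  [△JHU]
3. ∠JHS = 87°  [linear pair at H on SU]
4. ∠HJS = 19°  [△JSH]

∠HJS = 19°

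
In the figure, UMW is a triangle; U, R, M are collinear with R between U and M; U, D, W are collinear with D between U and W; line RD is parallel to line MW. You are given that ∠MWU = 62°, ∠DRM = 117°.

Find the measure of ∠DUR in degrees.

∠DUR = 55°

1. ∠RDU = 62°  [RD∥MW, corresponding at D]
2. ∠DRU = 63°  [linear pair at R on UM]
3. ∠DUR = 55°  [△URD]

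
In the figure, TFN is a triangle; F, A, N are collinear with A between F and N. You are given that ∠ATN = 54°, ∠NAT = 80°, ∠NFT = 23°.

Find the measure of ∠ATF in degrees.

∠ATF = 57°

1. ∠FAT = 100°  [linear pair at A on FN]
2. ∠AFT = 23°  [A on ray FN]
3. ∠ATF = 57°  [△TFA]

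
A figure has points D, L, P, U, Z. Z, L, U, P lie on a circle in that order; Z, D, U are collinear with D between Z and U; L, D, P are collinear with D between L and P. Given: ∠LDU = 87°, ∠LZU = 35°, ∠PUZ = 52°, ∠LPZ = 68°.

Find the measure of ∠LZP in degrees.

1. ∠LDZ = 93°  [linear pair at D on ZU]
2. ∠PLZ = 52°  [△ZDL]
3. ∠LZP = 60°  [△ZLP]

∠LZP = 60°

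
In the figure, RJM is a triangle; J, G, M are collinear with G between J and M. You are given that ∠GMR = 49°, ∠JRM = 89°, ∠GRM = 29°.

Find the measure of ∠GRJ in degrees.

∠GRJ = 60°

1. ∠MGR = 102°  [△RGM]
2. ∠JMR = 49°  [G on ray MJ]
3. ∠MJR = 42°  [△RJM]
4. ∠JGR = 78°  [linear pair at G on JM]
5. ∠GJR = 42°  [G on ray JM]
6. ∠GRJ = 60°  [△RJG]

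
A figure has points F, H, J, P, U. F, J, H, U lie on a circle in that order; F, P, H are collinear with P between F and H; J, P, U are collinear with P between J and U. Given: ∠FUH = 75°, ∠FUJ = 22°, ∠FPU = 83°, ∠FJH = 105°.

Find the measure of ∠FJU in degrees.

1. ∠FHJ = 22°  [same arc FJ]
2. ∠HPJ = 83°  [vertical angles at P]
3. ∠HFJ = 53°  [△FJH]
4. ∠FPJ = 97°  [linear pair at P on FH]
5. ∠FJU = 30°  [△FPJ]

∠FJU = 30°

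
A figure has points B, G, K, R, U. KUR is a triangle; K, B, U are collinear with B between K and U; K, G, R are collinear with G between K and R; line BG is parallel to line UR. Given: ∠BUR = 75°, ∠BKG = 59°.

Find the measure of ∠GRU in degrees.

∠GRU = 46°

1. ∠KUR = 75°  [B on ray UK]
2. ∠RKU = 59°  [B on KU, G on KR]
3. ∠KRU = 46°  [△KUR]
4. ∠GRU = 46°  [G on ray RK]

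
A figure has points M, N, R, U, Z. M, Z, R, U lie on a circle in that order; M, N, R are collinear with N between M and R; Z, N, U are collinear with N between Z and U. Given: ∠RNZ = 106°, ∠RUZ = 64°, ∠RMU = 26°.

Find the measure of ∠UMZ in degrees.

∠UMZ = 90°

1. ∠MNU = 106°  [vertical angles at N]
2. ∠MNZ = 74°  [linear pair at N on MR]
3. ∠RMZ = 64°  [same arc ZR]
4. ∠MUZ = 48°  [△MNU]
5. ∠MZU = 42°  [△MNZ]
6. ∠UMZ = 90°  [△MZU]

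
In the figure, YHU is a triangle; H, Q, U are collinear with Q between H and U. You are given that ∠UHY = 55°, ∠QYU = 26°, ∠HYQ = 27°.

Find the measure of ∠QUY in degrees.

1. ∠QHY = 55°  [Q on ray HU]
2. ∠HQY = 98°  [△YHQ]
3. ∠UQY = 82°  [linear pair at Q on HU]
4. ∠QUY = 72°  [△YQU]

∠QUY = 72°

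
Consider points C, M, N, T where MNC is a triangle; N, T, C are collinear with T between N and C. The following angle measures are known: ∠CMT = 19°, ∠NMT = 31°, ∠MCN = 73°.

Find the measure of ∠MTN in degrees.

1. ∠MCT = 73°  [T on ray CN]
2. ∠CTM = 88°  [△MTC]
3. ∠MTN = 92°  [linear pair at T on NC]

∠MTN = 92°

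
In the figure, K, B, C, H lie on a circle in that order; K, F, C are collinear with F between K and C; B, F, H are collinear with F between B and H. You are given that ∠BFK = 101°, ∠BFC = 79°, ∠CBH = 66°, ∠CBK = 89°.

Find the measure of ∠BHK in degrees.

∠BHK = 35°

1. ∠HFK = 79°  [vertical angles at F]
2. ∠CKH = 66°  [same arc CH]
3. ∠BHK = 35°  [△KFH]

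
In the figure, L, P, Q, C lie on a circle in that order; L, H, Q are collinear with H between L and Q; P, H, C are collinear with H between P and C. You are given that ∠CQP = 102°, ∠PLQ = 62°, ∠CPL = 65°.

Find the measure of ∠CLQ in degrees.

∠CLQ = 16°

1. ∠PCQ = 62°  [same arc PQ]
2. ∠CPQ = 16°  [△PQC]
3. ∠CLQ = 16°  [same arc QC]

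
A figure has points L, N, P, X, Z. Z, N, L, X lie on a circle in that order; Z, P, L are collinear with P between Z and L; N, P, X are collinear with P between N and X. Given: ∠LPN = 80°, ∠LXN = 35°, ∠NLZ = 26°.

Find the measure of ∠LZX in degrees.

∠LZX = 74°

1. ∠XPZ = 80°  [vertical angles at P]
2. ∠NXZ = 26°  [same arc ZN]
3. ∠LZX = 74°  [△ZPX]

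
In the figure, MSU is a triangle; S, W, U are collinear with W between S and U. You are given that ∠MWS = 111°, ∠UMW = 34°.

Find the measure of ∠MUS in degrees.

1. ∠MWU = 69°  [linear pair at W on SU]
2. ∠MUW = 77°  [△MWU]
3. ∠MUS = 77°  [W on ray US]

∠MUS = 77°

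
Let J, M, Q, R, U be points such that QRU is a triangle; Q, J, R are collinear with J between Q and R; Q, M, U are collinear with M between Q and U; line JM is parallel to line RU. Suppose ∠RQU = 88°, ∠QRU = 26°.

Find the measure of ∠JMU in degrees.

1. ∠QUR = 66°  [△QRU]
2. ∠JMQ = 66°  [JM∥RU, corresponding at M]
3. ∠JMU = 114°  [linear pair at M on QU]

∠JMU = 114°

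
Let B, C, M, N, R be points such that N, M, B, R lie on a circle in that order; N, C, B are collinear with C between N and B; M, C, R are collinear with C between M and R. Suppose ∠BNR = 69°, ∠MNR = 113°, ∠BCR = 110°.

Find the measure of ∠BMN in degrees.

∠BMN = 95°

1. ∠BMR = 69°  [same arc BR]
2. ∠MBR = 67°  [cyclic NMBR, opposite ∠N+∠B]
3. ∠MCN = 110°  [vertical angles at C]
4. ∠BRM = 44°  [△MBR]
5. ∠BCM = 70°  [linear pair at C on NB]
6. ∠BNM = 44°  [same arc MB]
7. ∠MBN = 41°  [△MCB]
8. ∠BMN = 95°  [△NMB]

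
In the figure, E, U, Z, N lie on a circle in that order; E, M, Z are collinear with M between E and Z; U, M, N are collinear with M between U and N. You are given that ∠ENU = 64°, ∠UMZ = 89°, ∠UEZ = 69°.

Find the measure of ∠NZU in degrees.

1. ∠EZU = 64°  [same arc EU]
2. ∠NUZ = 27°  [△UMZ]
3. ∠UNZ = 69°  [same arc UZ]
4. ∠NZU = 84°  [△UZN]

∠NZU = 84°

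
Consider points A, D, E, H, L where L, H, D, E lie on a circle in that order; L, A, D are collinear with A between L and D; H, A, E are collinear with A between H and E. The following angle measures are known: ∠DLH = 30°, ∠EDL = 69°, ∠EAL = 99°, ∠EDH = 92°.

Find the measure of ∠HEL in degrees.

∠HEL = 23°

1. ∠EHL = 69°  [same arc LE]
2. ∠ELH = 88°  [cyclic LHDE, opposite ∠L+∠D]
3. ∠HEL = 23°  [△LHE]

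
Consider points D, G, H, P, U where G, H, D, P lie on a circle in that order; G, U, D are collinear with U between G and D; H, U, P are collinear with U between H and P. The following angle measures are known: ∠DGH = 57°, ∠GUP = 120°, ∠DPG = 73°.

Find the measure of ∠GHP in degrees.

∠GHP = 63°

1. ∠DPH = 57°  [same arc HD]
2. ∠DUP = 60°  [linear pair at U on GD]
3. ∠GDP = 63°  [△DUP]
4. ∠GHP = 63°  [same arc GP]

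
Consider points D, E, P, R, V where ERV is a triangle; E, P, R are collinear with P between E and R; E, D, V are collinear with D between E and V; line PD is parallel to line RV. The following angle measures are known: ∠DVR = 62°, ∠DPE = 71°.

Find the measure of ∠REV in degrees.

∠REV = 47°

1. ∠EVR = 62°  [D on ray VE]
2. ∠ERV = 71°  [PD∥RV, corresponding at P]
3. ∠REV = 47°  [△ERV]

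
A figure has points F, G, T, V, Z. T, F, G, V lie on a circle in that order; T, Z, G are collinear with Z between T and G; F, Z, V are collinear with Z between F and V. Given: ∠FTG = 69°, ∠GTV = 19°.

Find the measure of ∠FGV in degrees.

∠FGV = 92°

1. ∠FVG = 69°  [same arc FG]
2. ∠GFV = 19°  [same arc GV]
3. ∠FGV = 92°  [△FGV]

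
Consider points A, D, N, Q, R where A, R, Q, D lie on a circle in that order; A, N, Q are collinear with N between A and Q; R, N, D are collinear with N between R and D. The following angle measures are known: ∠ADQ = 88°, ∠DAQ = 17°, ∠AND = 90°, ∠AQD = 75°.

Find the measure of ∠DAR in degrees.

∠DAR = 32°

1. ∠ADR = 73°  [△AND]
2. ∠ARD = 75°  [same arc AD]
3. ∠DAR = 32°  [△ARD]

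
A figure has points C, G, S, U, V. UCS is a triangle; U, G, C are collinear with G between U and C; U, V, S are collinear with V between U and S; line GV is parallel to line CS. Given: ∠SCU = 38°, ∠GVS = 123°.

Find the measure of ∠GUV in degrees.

1. ∠UGV = 38°  [GV∥CS, corresponding at G]
2. ∠GVU = 57°  [linear pair at V on US]
3. ∠GUV = 85°  [△UGV]

∠GUV = 85°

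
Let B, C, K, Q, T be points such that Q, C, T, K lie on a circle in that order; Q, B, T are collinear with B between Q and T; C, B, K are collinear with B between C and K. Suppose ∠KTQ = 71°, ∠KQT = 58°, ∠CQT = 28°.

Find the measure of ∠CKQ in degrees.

∠CKQ = 23°

1. ∠QKT = 51°  [△QTK]
2. ∠QCT = 129°  [cyclic QCTK, opposite ∠C+∠K]
3. ∠CTQ = 23°  [△QCT]
4. ∠CKQ = 23°  [same arc QC]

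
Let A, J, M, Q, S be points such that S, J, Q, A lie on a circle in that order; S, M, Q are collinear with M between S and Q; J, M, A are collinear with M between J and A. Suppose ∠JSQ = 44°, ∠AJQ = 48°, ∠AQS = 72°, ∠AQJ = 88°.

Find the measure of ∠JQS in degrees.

1. ∠AJS = 72°  [same arc SA]
2. ∠ASJ = 92°  [cyclic SJQA, opposite ∠S+∠Q]
3. ∠JAS = 16°  [△SJA]
4. ∠JQS = 16°  [same arc SJ]

∠JQS = 16°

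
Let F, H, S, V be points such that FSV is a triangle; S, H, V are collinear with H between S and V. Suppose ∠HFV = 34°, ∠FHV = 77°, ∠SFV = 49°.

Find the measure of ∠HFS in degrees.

1. ∠FVH = 69°  [△FHV]
2. ∠FHS = 103°  [linear pair at H on SV]
3. ∠FVS = 69°  [H on ray VS]
4. ∠FSV = 62°  [△FSV]
5. ∠FSH = 62°  [H on ray SV]
6. ∠HFS = 15°  [△FSH]

∠HFS = 15°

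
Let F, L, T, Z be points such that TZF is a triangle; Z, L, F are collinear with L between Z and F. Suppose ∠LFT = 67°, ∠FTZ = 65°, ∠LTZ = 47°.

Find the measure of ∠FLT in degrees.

∠FLT = 95°

1. ∠TFZ = 67°  [L on ray FZ]
2. ∠FZT = 48°  [△TZF]
3. ∠LZT = 48°  [L on ray ZF]
4. ∠TLZ = 85°  [△TZL]
5. ∠FLT = 95°  [linear pair at L on ZF]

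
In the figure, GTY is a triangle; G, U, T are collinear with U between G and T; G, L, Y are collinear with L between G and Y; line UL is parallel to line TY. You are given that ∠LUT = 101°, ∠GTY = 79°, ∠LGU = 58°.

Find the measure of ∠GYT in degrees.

1. ∠GUL = 79°  [linear pair at U on GT]
2. ∠GLU = 43°  [△GUL]
3. ∠GYT = 43°  [UL∥TY, corresponding at L]

∠GYT = 43°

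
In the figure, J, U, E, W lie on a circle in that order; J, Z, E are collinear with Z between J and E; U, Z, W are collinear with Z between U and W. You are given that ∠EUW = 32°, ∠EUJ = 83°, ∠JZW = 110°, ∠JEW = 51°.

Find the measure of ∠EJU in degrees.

∠EJU = 59°

1. ∠EZU = 110°  [vertical angles at Z]
2. ∠JUW = 51°  [same arc JW]
3. ∠JZU = 70°  [linear pair at Z on JE]
4. ∠EJU = 59°  [△JZU]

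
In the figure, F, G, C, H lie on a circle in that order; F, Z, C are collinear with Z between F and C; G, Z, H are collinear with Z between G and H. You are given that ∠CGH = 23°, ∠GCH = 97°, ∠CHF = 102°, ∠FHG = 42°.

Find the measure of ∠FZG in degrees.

1. ∠CHG = 60°  [△GCH]
2. ∠GFH = 83°  [cyclic FGCH, opposite ∠F+∠C]
3. ∠FGH = 55°  [△FGH]
4. ∠CFG = 60°  [same arc GC]
5. ∠FZG = 65°  [△FZG]

∠FZG = 65°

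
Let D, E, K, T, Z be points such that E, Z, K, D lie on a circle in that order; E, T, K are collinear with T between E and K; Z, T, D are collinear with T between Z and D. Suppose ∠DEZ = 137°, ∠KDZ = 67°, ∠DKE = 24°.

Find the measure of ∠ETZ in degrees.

1. ∠KEZ = 67°  [same arc ZK]
2. ∠DZE = 24°  [same arc ED]
3. ∠ETZ = 89°  [△ETZ]

∠ETZ = 89°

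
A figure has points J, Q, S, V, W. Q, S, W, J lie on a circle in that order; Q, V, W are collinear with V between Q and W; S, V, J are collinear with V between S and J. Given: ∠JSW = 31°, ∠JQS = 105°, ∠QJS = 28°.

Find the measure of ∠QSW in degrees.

∠QSW = 78°

1. ∠JWS = 75°  [cyclic QSWJ, opposite ∠Q+∠W]
2. ∠QWS = 28°  [same arc QS]
3. ∠SJW = 74°  [△SWJ]
4. ∠SQW = 74°  [same arc SW]
5. ∠QSW = 78°  [△QSW]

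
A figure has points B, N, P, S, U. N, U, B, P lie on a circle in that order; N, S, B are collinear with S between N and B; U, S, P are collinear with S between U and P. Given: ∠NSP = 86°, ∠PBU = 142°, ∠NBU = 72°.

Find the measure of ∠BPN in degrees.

1. ∠PNU = 38°  [cyclic NUBP, opposite ∠N+∠B]
2. ∠NPU = 72°  [same arc NU]
3. ∠NUP = 70°  [△NUP]
4. ∠BNP = 22°  [△NSP]
5. ∠NBP = 70°  [same arc NP]
6. ∠BPN = 88°  [△NBP]

∠BPN = 88°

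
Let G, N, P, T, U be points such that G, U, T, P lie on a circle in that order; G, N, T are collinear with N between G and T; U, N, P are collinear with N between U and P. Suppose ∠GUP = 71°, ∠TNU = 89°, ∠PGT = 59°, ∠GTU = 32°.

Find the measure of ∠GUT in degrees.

∠GUT = 130°

1. ∠GTP = 71°  [same arc GP]
2. ∠GPT = 50°  [△GTP]
3. ∠GUT = 130°  [cyclic GUTP, opposite ∠U+∠P]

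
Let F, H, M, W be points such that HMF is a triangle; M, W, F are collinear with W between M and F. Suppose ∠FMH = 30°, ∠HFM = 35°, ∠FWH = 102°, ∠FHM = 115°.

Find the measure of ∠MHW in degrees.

∠MHW = 72°

1. ∠HMW = 30°  [W on ray MF]
2. ∠HWM = 78°  [linear pair at W on MF]
3. ∠MHW = 72°  [△HMW]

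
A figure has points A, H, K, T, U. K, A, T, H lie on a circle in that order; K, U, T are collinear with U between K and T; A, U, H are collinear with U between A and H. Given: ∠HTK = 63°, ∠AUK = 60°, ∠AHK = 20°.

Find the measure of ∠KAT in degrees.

1. ∠HAK = 63°  [same arc KH]
2. ∠AKT = 57°  [△KUA]
3. ∠ATK = 20°  [same arc KA]
4. ∠KAT = 103°  [△KAT]

∠KAT = 103°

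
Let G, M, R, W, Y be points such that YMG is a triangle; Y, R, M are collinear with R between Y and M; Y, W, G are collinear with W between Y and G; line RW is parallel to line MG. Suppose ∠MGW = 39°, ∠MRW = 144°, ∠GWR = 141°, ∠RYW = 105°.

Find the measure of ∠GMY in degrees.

1. ∠MGY = 39°  [W on ray GY]
2. ∠GYM = 105°  [R on YM, W on YG]
3. ∠GMY = 36°  [△YMG]

∠GMY = 36°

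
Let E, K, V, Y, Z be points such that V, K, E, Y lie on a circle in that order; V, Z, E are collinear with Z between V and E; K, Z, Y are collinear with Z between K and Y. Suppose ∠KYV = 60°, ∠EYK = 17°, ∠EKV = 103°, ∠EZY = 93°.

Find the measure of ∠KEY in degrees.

1. ∠EVK = 17°  [same arc KE]
2. ∠KZV = 93°  [vertical angles at Z]
3. ∠VKY = 70°  [△VZK]
4. ∠KVY = 50°  [△VKY]
5. ∠KEY = 130°  [cyclic VKEY, opposite ∠V+∠E]

∠KEY = 130°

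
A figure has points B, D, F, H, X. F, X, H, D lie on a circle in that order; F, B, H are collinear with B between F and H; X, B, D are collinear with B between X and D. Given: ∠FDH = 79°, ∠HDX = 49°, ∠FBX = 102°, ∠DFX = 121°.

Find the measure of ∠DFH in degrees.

∠DFH = 72°

1. ∠HFX = 49°  [same arc XH]
2. ∠DBH = 102°  [vertical angles at B]
3. ∠DXF = 29°  [△FBX]
4. ∠FDX = 30°  [△FXD]
5. ∠DBF = 78°  [linear pair at B on FH]
6. ∠DFH = 72°  [△FBD]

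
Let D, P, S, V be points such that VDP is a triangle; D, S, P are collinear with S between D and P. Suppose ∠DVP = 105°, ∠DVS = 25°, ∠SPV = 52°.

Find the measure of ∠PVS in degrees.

1. ∠DPV = 52°  [S on ray PD]
2. ∠PDV = 23°  [△VDP]
3. ∠SDV = 23°  [S on ray DP]
4. ∠DSV = 132°  [△VDS]
5. ∠PSV = 48°  [linear pair at S on DP]
6. ∠PVS = 80°  [△VSP]

∠PVS = 80°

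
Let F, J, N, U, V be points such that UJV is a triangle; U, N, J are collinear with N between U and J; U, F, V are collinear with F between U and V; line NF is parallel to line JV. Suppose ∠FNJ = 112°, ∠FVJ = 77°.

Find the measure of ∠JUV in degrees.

∠JUV = 35°

1. ∠FNU = 68°  [linear pair at N on UJ]
2. ∠JVU = 77°  [F on ray VU]
3. ∠UJV = 68°  [NF∥JV, corresponding at N]
4. ∠JUV = 35°  [△UJV]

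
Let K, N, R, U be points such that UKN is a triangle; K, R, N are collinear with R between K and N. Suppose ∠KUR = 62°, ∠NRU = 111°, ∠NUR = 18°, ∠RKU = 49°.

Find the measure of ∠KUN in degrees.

1. ∠RNU = 51°  [△URN]
2. ∠NKU = 49°  [R on ray KN]
3. ∠KNU = 51°  [R on ray NK]
4. ∠KUN = 80°  [△UKN]

∠KUN = 80°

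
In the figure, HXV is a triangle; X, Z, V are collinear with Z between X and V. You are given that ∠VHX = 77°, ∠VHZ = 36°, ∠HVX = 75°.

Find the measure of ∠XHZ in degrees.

1. ∠HXV = 28°  [△HXV]
2. ∠HVZ = 75°  [Z on ray VX]
3. ∠HXZ = 28°  [Z on ray XV]
4. ∠HZV = 69°  [△HZV]
5. ∠HZX = 111°  [linear pair at Z on XV]
6. ∠XHZ = 41°  [△HXZ]

∠XHZ = 41°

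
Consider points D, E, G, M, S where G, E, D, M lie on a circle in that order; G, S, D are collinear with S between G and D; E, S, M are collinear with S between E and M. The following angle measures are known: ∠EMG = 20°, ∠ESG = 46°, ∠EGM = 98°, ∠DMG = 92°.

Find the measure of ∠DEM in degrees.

1. ∠EDG = 20°  [same arc GE]
2. ∠DSE = 134°  [linear pair at S on GD]
3. ∠DEM = 26°  [△ESD]

∠DEM = 26°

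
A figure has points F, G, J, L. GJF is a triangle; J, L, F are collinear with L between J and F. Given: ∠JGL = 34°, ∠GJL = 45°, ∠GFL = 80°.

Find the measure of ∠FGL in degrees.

∠FGL = 21°

1. ∠GLJ = 101°  [△GJL]
2. ∠FLG = 79°  [linear pair at L on JF]
3. ∠FGL = 21°  [△GLF]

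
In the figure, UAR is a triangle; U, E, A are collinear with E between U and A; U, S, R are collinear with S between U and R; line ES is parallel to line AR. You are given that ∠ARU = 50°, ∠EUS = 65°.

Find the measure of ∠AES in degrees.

1. ∠ESU = 50°  [ES∥AR, corresponding at S]
2. ∠SEU = 65°  [△UES]
3. ∠AES = 115°  [linear pair at E on UA]

∠AES = 115°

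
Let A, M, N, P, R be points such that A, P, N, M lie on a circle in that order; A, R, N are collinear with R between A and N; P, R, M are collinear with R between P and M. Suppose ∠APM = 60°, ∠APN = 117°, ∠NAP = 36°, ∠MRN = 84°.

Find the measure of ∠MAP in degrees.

∠MAP = 93°

1. ∠ANP = 27°  [△APN]
2. ∠AMP = 27°  [same arc AP]
3. ∠MAP = 93°  [△APM]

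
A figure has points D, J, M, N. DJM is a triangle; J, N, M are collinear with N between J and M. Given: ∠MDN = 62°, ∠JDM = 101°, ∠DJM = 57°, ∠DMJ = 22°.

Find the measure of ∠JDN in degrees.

∠JDN = 39°

1. ∠DJN = 57°  [N on ray JM]
2. ∠DMN = 22°  [N on ray MJ]
3. ∠DNM = 96°  [△DNM]
4. ∠DNJ = 84°  [linear pair at N on JM]
5. ∠JDN = 39°  [△DJN]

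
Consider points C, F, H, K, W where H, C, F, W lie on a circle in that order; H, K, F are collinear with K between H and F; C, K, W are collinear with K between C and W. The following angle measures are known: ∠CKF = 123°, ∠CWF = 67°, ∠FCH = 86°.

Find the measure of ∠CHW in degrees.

1. ∠CKH = 57°  [linear pair at K on HF]
2. ∠CHF = 67°  [same arc CF]
3. ∠CFH = 27°  [△HCF]
4. ∠HCW = 56°  [△HKC]
5. ∠CWH = 27°  [same arc HC]
6. ∠CHW = 97°  [△HCW]

∠CHW = 97°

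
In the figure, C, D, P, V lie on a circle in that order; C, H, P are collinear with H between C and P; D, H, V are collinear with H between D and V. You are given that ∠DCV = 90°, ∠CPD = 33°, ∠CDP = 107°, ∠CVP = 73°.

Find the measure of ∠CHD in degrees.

∠CHD = 83°

1. ∠CVD = 33°  [same arc CD]
2. ∠DCP = 40°  [△CDP]
3. ∠CDV = 57°  [△CDV]
4. ∠CHD = 83°  [△CHD]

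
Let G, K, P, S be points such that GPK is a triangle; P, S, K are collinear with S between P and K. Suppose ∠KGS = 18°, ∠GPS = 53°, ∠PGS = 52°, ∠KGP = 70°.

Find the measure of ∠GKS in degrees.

∠GKS = 57°

1. ∠GPK = 53°  [S on ray PK]
2. ∠GKP = 57°  [△GPK]
3. ∠GKS = 57°  [S on ray KP]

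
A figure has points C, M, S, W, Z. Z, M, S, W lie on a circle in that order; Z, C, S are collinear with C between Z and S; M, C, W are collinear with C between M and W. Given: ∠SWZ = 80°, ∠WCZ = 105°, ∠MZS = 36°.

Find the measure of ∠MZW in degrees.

∠MZW = 67°

1. ∠SMZ = 100°  [cyclic ZMSW, opposite ∠M+∠W]
2. ∠MCS = 105°  [vertical angles at C]
3. ∠MWS = 36°  [same arc MS]
4. ∠MSZ = 44°  [△ZMS]
5. ∠SMW = 31°  [△MCS]
6. ∠MSW = 113°  [△MSW]
7. ∠MZW = 67°  [cyclic ZMSW, opposite ∠Z+∠S]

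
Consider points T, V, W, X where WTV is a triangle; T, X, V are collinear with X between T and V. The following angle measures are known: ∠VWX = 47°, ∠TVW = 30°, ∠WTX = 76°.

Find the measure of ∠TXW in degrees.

∠TXW = 77°

1. ∠WVX = 30°  [X on ray VT]
2. ∠VXW = 103°  [△WXV]
3. ∠TXW = 77°  [linear pair at X on TV]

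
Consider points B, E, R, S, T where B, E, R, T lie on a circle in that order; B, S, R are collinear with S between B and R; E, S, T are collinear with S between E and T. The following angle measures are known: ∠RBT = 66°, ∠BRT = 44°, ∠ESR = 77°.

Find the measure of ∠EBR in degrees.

∠EBR = 33°

1. ∠BET = 44°  [same arc BT]
2. ∠BSE = 103°  [linear pair at S on BR]
3. ∠EBR = 33°  [△BSE]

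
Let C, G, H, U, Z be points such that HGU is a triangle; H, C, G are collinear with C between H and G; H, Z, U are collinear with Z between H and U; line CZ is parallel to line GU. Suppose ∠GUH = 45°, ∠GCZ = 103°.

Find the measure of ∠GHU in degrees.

1. ∠CZH = 45°  [CZ∥GU, corresponding at Z]
2. ∠HCZ = 77°  [linear pair at C on HG]
3. ∠CHZ = 58°  [△HCZ]
4. ∠GHU = 58°  [C on HG, Z on HU]

∠GHU = 58°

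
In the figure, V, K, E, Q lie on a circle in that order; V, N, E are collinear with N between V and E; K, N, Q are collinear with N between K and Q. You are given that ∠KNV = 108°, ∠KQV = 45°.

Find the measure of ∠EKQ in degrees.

∠EKQ = 63°

1. ∠ENK = 72°  [linear pair at N on VE]
2. ∠KEV = 45°  [same arc VK]
3. ∠EKQ = 63°  [△KNE]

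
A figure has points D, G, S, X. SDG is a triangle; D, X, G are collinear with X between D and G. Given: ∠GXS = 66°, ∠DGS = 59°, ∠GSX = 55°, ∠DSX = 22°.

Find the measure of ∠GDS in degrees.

1. ∠DXS = 114°  [linear pair at X on DG]
2. ∠SDX = 44°  [△SDX]
3. ∠GDS = 44°  [X on ray DG]

∠GDS = 44°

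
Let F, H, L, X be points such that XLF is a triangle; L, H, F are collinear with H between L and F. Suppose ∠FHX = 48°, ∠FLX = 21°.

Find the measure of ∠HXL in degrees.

1. ∠LHX = 132°  [linear pair at H on LF]
2. ∠HLX = 21°  [H on ray LF]
3. ∠HXL = 27°  [△XLH]

∠HXL = 27°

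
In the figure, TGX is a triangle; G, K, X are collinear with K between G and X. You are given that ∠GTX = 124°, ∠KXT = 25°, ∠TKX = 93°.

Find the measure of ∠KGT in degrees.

1. ∠GXT = 25°  [K on ray XG]
2. ∠TGX = 31°  [△TGX]
3. ∠KGT = 31°  [K on ray GX]

∠KGT = 31°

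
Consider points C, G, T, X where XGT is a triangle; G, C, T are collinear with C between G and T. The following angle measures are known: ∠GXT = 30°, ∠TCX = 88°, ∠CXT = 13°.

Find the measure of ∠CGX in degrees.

1. ∠CTX = 79°  [△XCT]
2. ∠GTX = 79°  [C on ray TG]
3. ∠TGX = 71°  [△XGT]
4. ∠CGX = 71°  [C on ray GT]

∠CGX = 71°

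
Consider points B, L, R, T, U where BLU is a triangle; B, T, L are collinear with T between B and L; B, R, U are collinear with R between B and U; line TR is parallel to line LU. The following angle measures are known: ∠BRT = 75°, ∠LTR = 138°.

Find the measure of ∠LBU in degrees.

1. ∠BTR = 42°  [linear pair at T on BL]
2. ∠RBT = 63°  [△BTR]
3. ∠LBU = 63°  [T on BL, R on BU]

∠LBU = 63°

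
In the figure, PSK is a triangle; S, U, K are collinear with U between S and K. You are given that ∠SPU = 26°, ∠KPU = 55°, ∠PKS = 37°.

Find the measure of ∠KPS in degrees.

1. ∠PKU = 37°  [U on ray KS]
2. ∠KUP = 88°  [△PUK]
3. ∠PUS = 92°  [linear pair at U on SK]
4. ∠PSU = 62°  [△PSU]
5. ∠KSP = 62°  [U on ray SK]
6. ∠KPS = 81°  [△PSK]

∠KPS = 81°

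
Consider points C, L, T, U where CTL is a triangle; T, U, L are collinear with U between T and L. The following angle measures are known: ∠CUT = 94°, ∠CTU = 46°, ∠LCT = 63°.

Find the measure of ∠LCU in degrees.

1. ∠CUL = 86°  [linear pair at U on TL]
2. ∠CTL = 46°  [U on ray TL]
3. ∠CLT = 71°  [△CTL]
4. ∠CLU = 71°  [U on ray LT]
5. ∠LCU = 23°  [△CUL]

∠LCU = 23°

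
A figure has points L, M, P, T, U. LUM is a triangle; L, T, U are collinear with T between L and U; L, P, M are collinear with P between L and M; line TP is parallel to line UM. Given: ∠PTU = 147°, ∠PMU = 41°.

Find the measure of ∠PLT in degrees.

∠PLT = 106°

1. ∠LTP = 33°  [linear pair at T on LU]
2. ∠LMU = 41°  [P on ray ML]
3. ∠LUM = 33°  [TP∥UM, corresponding at T]
4. ∠MLU = 106°  [△LUM]
5. ∠PLT = 106°  [T on LU, P on LM]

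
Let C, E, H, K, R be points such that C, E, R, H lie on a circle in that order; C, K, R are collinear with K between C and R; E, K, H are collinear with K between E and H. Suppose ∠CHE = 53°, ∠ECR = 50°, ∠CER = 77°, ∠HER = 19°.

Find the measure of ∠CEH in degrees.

1. ∠CHR = 103°  [cyclic CERH, opposite ∠E+∠H]
2. ∠HCR = 19°  [same arc RH]
3. ∠CRH = 58°  [△CRH]
4. ∠CEH = 58°  [same arc CH]

∠CEH = 58°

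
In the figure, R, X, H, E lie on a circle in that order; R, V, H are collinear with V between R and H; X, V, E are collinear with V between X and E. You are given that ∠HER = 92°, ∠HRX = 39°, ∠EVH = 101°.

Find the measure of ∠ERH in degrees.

1. ∠HXR = 88°  [cyclic RXHE, opposite ∠X+∠E]
2. ∠RHX = 53°  [△RXH]
3. ∠EVR = 79°  [linear pair at V on RH]
4. ∠REX = 53°  [same arc RX]
5. ∠ERH = 48°  [△RVE]

∠ERH = 48°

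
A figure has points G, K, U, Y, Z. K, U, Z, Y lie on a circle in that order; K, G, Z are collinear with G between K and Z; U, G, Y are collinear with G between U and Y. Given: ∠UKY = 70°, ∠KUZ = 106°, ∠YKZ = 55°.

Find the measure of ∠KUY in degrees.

1. ∠KYZ = 74°  [cyclic KUZY, opposite ∠U+∠Y]
2. ∠KZY = 51°  [△KZY]
3. ∠KUY = 51°  [same arc KY]

∠KUY = 51°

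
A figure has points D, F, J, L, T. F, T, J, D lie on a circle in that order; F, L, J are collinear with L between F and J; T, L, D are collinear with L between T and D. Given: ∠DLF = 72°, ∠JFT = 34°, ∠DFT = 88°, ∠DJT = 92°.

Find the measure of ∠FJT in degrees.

1. ∠JLT = 72°  [vertical angles at L]
2. ∠JDT = 34°  [same arc TJ]
3. ∠DTJ = 54°  [△TJD]
4. ∠FJT = 54°  [△TLJ]

∠FJT = 54°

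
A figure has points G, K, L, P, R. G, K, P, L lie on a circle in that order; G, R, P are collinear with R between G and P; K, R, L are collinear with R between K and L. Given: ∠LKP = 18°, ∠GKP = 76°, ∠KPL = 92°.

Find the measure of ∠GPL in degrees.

∠GPL = 58°

1. ∠LGP = 18°  [same arc PL]
2. ∠GLP = 104°  [cyclic GKPL, opposite ∠K+∠L]
3. ∠GPL = 58°  [△GPL]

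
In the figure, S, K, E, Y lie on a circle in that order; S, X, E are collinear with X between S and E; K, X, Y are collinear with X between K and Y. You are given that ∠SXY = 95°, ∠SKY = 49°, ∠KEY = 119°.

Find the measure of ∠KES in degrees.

∠KES = 70°

1. ∠KSY = 61°  [cyclic SKEY, opposite ∠S+∠E]
2. ∠KYS = 70°  [△SKY]
3. ∠KES = 70°  [same arc SK]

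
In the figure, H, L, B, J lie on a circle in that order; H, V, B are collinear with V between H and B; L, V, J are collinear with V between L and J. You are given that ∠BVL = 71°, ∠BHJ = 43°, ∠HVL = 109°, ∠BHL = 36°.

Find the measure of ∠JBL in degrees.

∠JBL = 101°

1. ∠BLJ = 43°  [same arc BJ]
2. ∠BJL = 36°  [same arc LB]
3. ∠JBL = 101°  [△LBJ]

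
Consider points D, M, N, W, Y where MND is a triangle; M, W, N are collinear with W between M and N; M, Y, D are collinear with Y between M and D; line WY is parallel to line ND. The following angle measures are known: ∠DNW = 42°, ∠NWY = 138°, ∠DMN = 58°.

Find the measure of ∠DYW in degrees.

∠DYW = 100°

1. ∠MWY = 42°  [linear pair at W on MN]
2. ∠WMY = 58°  [W on MN, Y on MD]
3. ∠MYW = 80°  [△MWY]
4. ∠DYW = 100°  [linear pair at Y on MD]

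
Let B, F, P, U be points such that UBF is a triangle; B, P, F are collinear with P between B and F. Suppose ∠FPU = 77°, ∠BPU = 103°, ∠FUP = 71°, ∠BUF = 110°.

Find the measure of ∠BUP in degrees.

1. ∠PFU = 32°  [△UPF]
2. ∠BFU = 32°  [P on ray FB]
3. ∠FBU = 38°  [△UBF]
4. ∠PBU = 38°  [P on ray BF]
5. ∠BUP = 39°  [△UBP]

∠BUP = 39°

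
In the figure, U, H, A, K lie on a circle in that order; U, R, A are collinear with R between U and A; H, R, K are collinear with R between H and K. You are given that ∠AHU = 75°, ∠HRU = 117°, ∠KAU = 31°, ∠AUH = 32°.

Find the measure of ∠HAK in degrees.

1. ∠HAU = 73°  [△UHA]
2. ∠ARK = 117°  [vertical angles at R]
3. ∠ARH = 63°  [linear pair at R on UA]
4. ∠AKH = 32°  [△ARK]
5. ∠AHK = 44°  [△HRA]
6. ∠HAK = 104°  [△HAK]

∠HAK = 104°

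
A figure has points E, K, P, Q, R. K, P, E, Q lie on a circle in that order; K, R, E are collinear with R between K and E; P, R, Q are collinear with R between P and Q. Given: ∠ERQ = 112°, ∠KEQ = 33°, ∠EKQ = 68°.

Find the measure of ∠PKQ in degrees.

1. ∠KRQ = 68°  [linear pair at R on KE]
2. ∠KPQ = 33°  [same arc KQ]
3. ∠KQP = 44°  [△KRQ]
4. ∠PKQ = 103°  [△KPQ]

∠PKQ = 103°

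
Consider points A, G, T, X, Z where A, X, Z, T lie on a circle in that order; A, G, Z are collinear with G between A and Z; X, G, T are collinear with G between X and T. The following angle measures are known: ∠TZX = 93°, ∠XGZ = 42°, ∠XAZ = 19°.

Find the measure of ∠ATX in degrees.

∠ATX = 70°

1. ∠TAX = 87°  [cyclic AXZT, opposite ∠A+∠Z]
2. ∠AGX = 138°  [linear pair at G on AZ]
3. ∠AXT = 23°  [△AGX]
4. ∠ATX = 70°  [△AXT]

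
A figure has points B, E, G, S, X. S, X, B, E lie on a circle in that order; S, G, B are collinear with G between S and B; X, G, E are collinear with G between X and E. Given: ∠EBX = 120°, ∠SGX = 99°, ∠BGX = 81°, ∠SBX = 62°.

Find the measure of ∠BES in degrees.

1. ∠ESX = 60°  [cyclic SXBE, opposite ∠S+∠B]
2. ∠EGS = 81°  [vertical angles at G]
3. ∠SEX = 62°  [same arc SX]
4. ∠EXS = 58°  [△SXE]
5. ∠BSE = 37°  [△SGE]
6. ∠EBS = 58°  [same arc SE]
7. ∠BES = 85°  [△SBE]

∠BES = 85°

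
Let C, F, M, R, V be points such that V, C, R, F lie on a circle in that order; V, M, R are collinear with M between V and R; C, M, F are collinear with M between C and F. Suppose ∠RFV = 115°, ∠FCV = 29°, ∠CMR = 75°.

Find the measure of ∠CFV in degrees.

∠CFV = 69°

1. ∠FRV = 29°  [same arc VF]
2. ∠FMV = 75°  [vertical angles at M]
3. ∠FVR = 36°  [△VRF]
4. ∠CFV = 69°  [△VMF]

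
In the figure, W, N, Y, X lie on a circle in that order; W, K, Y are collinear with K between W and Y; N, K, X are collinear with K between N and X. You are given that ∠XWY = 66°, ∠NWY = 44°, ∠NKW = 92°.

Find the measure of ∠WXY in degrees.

∠WXY = 70°

1. ∠NXY = 44°  [same arc NY]
2. ∠XKY = 92°  [vertical angles at K]
3. ∠WYX = 44°  [△YKX]
4. ∠WXY = 70°  [△WYX]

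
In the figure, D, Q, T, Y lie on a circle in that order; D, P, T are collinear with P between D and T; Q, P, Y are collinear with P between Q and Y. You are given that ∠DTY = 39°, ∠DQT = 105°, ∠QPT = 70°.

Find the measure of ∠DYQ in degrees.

∠DYQ = 44°

1. ∠DYT = 75°  [cyclic DQTY, opposite ∠Q+∠Y]
2. ∠DPY = 70°  [vertical angles at P]
3. ∠TDY = 66°  [△DTY]
4. ∠DYQ = 44°  [△DPY]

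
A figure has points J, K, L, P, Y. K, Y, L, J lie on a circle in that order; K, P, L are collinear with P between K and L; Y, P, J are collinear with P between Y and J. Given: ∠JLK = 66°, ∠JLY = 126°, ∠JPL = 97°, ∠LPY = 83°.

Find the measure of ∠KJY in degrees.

1. ∠JYK = 66°  [same arc KJ]
2. ∠JKY = 54°  [cyclic KYLJ, opposite ∠K+∠L]
3. ∠KJY = 60°  [△KYJ]

∠KJY = 60°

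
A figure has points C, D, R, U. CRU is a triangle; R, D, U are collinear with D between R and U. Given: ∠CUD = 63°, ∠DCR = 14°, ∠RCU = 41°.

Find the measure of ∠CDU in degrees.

∠CDU = 90°

1. ∠CUR = 63°  [D on ray UR]
2. ∠CRU = 76°  [△CRU]
3. ∠CRD = 76°  [D on ray RU]
4. ∠CDR = 90°  [△CRD]
5. ∠CDU = 90°  [linear pair at D on RU]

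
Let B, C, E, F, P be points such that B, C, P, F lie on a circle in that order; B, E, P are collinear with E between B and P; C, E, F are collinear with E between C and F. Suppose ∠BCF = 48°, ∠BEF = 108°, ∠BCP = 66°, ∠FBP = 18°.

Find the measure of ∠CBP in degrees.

∠CBP = 60°

1. ∠BPF = 48°  [same arc BF]
2. ∠FEP = 72°  [linear pair at E on BP]
3. ∠CFP = 60°  [△PEF]
4. ∠CBP = 60°  [same arc CP]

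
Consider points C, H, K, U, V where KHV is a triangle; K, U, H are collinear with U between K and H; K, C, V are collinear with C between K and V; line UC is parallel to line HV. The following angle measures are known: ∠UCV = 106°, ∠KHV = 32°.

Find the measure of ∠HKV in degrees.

∠HKV = 74°

1. ∠KCU = 74°  [linear pair at C on KV]
2. ∠CUK = 32°  [UC∥HV, corresponding at U]
3. ∠CKU = 74°  [△KUC]
4. ∠HKV = 74°  [U on KH, C on KV]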